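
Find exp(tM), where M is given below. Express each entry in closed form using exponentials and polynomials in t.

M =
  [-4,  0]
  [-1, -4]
e^{tM} =
  [exp(-4*t), 0]
  [-t*exp(-4*t), exp(-4*t)]

Strategy: write M = P · J · P⁻¹ where J is a Jordan canonical form, so e^{tM} = P · e^{tJ} · P⁻¹, and e^{tJ} can be computed block-by-block.

M has Jordan form
J =
  [-4,  1]
  [ 0, -4]
(up to reordering of blocks).

Per-block formulas:
  For a 2×2 Jordan block J_2(-4): exp(t · J_2(-4)) = e^(-4t)·(I + t·N), where N is the 2×2 nilpotent shift.

After assembling e^{tJ} and conjugating by P, we get:

e^{tM} =
  [exp(-4*t), 0]
  [-t*exp(-4*t), exp(-4*t)]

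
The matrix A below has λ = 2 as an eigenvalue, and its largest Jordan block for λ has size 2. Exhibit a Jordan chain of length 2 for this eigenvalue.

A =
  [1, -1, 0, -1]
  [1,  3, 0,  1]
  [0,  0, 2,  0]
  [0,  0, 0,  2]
A Jordan chain for λ = 2 of length 2:
v_1 = (-1, 1, 0, 0)ᵀ
v_2 = (1, 0, 0, 0)ᵀ

Let N = A − (2)·I. We want v_2 with N^2 v_2 = 0 but N^1 v_2 ≠ 0; then v_{j-1} := N · v_j for j = 2, …, 2.

Pick v_2 = (1, 0, 0, 0)ᵀ.
Then v_1 = N · v_2 = (-1, 1, 0, 0)ᵀ.

Sanity check: (A − (2)·I) v_1 = (0, 0, 0, 0)ᵀ = 0. ✓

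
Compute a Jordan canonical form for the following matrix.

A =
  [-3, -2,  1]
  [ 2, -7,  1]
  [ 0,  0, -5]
J_2(-5) ⊕ J_1(-5)

The characteristic polynomial is
  det(x·I − A) = x^3 + 15*x^2 + 75*x + 125 = (x + 5)^3

Eigenvalues and multiplicities (the geometric multiplicity of λ is n − rank(A − λI), which equals the number of Jordan blocks for λ):
  λ = -5: algebraic multiplicity = 3, geometric multiplicity = 2

Determining the block sizes for each eigenvalue:
  λ = -5: 2 blocks summing to 3 forces exactly one block of size 2 and the rest size 1 → block sizes [2, 1]

Assembling the blocks gives a Jordan form
J =
  [-5,  1,  0]
  [ 0, -5,  0]
  [ 0,  0, -5]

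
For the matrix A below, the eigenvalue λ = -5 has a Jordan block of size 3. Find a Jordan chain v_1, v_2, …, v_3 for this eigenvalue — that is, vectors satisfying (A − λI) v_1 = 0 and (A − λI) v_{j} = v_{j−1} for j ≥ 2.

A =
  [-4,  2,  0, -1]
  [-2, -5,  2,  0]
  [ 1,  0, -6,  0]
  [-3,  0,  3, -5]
A Jordan chain for λ = -5 of length 3:
v_1 = (2, -4, 2, -6)ᵀ
v_2 = (2, 0, 0, 0)ᵀ
v_3 = (0, 1, 0, 0)ᵀ

Let N = A − (-5)·I. We want v_3 with N^3 v_3 = 0 but N^2 v_3 ≠ 0; then v_{j-1} := N · v_j for j = 3, …, 2.

Pick v_3 = (0, 1, 0, 0)ᵀ.
Then v_2 = N · v_3 = (2, 0, 0, 0)ᵀ.
Then v_1 = N · v_2 = (2, -4, 2, -6)ᵀ.

Sanity check: (A − (-5)·I) v_1 = (0, 0, 0, 0)ᵀ = 0. ✓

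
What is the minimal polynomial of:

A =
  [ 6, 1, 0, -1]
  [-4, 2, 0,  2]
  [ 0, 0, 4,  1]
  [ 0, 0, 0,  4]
x^2 - 8*x + 16

The characteristic polynomial is χ_A(x) = (x - 4)^4, so the eigenvalues are known. The minimal polynomial is
  m_A(x) = Π_λ (x − λ)^{k_λ}
where k_λ is the size of the *largest* Jordan block for λ (equivalently, the smallest k with (A − λI)^k v = 0 for every generalised eigenvector v of λ).

  λ = 4: largest Jordan block has size 2, contributing (x − 4)^2

So m_A(x) = (x - 4)^2 = x^2 - 8*x + 16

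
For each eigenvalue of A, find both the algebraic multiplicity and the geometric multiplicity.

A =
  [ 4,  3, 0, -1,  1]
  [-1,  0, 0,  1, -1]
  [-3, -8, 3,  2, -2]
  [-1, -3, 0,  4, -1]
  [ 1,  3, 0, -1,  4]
λ = 3: alg = 5, geom = 3

Step 1 — factor the characteristic polynomial to read off the algebraic multiplicities:
  χ_A(x) = (x - 3)^5

Step 2 — compute geometric multiplicities via the rank-nullity identity g(λ) = n − rank(A − λI):
  rank(A − (3)·I) = 2, so dim ker(A − (3)·I) = n − 2 = 3

Summary:
  λ = 3: algebraic multiplicity = 5, geometric multiplicity = 3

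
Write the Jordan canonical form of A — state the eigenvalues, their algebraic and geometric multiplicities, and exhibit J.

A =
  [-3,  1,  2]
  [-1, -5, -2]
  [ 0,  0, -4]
J_2(-4) ⊕ J_1(-4)

The characteristic polynomial is
  det(x·I − A) = x^3 + 12*x^2 + 48*x + 64 = (x + 4)^3

Eigenvalues and multiplicities (the geometric multiplicity of λ is n − rank(A − λI), which equals the number of Jordan blocks for λ):
  λ = -4: algebraic multiplicity = 3, geometric multiplicity = 2

Determining the block sizes for each eigenvalue:
  λ = -4: 2 blocks summing to 3 forces exactly one block of size 2 and the rest size 1 → block sizes [2, 1]

Assembling the blocks gives a Jordan form
J =
  [-4,  1,  0]
  [ 0, -4,  0]
  [ 0,  0, -4]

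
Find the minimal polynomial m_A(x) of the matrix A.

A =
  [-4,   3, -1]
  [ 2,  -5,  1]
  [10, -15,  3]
x^2 + 4*x + 4

The characteristic polynomial is χ_A(x) = (x + 2)^3, so the eigenvalues are known. The minimal polynomial is
  m_A(x) = Π_λ (x − λ)^{k_λ}
where k_λ is the size of the *largest* Jordan block for λ (equivalently, the smallest k with (A − λI)^k v = 0 for every generalised eigenvector v of λ).

  λ = -2: largest Jordan block has size 2, contributing (x + 2)^2

So m_A(x) = (x + 2)^2 = x^2 + 4*x + 4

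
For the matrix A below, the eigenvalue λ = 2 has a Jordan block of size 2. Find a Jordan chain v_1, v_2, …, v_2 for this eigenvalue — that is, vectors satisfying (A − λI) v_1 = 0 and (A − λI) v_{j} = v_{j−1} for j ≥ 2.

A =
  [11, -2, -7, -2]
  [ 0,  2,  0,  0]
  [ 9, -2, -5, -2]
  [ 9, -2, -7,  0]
A Jordan chain for λ = 2 of length 2:
v_1 = (9, 0, 9, 9)ᵀ
v_2 = (1, 0, 0, 0)ᵀ

Let N = A − (2)·I. We want v_2 with N^2 v_2 = 0 but N^1 v_2 ≠ 0; then v_{j-1} := N · v_j for j = 2, …, 2.

Pick v_2 = (1, 0, 0, 0)ᵀ.
Then v_1 = N · v_2 = (9, 0, 9, 9)ᵀ.

Sanity check: (A − (2)·I) v_1 = (0, 0, 0, 0)ᵀ = 0. ✓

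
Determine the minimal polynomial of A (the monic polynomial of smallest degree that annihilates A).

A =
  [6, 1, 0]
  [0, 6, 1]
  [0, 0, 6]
x^3 - 18*x^2 + 108*x - 216

The characteristic polynomial is χ_A(x) = (x - 6)^3, so the eigenvalues are known. The minimal polynomial is
  m_A(x) = Π_λ (x − λ)^{k_λ}
where k_λ is the size of the *largest* Jordan block for λ (equivalently, the smallest k with (A − λI)^k v = 0 for every generalised eigenvector v of λ).

  λ = 6: largest Jordan block has size 3, contributing (x − 6)^3

So m_A(x) = (x - 6)^3 = x^3 - 18*x^2 + 108*x - 216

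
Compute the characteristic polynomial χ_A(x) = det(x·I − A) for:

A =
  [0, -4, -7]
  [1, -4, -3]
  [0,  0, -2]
x^3 + 6*x^2 + 12*x + 8

Expanding det(x·I − A) (e.g. by cofactor expansion or by noting that A is similar to its Jordan form J, which has the same characteristic polynomial as A) gives
  χ_A(x) = x^3 + 6*x^2 + 12*x + 8
which factors as (x + 2)^3. The eigenvalues (with algebraic multiplicities) are λ = -2 with multiplicity 3.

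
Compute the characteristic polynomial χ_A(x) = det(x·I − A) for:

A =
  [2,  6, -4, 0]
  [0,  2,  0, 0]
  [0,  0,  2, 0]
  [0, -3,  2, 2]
x^4 - 8*x^3 + 24*x^2 - 32*x + 16

Expanding det(x·I − A) (e.g. by cofactor expansion or by noting that A is similar to its Jordan form J, which has the same characteristic polynomial as A) gives
  χ_A(x) = x^4 - 8*x^3 + 24*x^2 - 32*x + 16
which factors as (x - 2)^4. The eigenvalues (with algebraic multiplicities) are λ = 2 with multiplicity 4.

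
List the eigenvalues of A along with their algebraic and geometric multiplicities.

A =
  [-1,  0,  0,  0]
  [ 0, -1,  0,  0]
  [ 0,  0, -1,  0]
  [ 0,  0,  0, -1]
λ = -1: alg = 4, geom = 4

Step 1 — factor the characteristic polynomial to read off the algebraic multiplicities:
  χ_A(x) = (x + 1)^4

Step 2 — compute geometric multiplicities via the rank-nullity identity g(λ) = n − rank(A − λI):
  rank(A − (-1)·I) = 0, so dim ker(A − (-1)·I) = n − 0 = 4

Summary:
  λ = -1: algebraic multiplicity = 4, geometric multiplicity = 4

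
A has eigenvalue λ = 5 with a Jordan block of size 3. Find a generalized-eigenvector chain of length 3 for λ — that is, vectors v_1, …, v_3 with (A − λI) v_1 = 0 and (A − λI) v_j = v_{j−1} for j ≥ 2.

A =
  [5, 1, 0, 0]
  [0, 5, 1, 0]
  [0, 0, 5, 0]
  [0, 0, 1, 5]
A Jordan chain for λ = 5 of length 3:
v_1 = (1, 0, 0, 0)ᵀ
v_2 = (0, 1, 0, 1)ᵀ
v_3 = (0, 0, 1, 0)ᵀ

Let N = A − (5)·I. We want v_3 with N^3 v_3 = 0 but N^2 v_3 ≠ 0; then v_{j-1} := N · v_j for j = 3, …, 2.

Pick v_3 = (0, 0, 1, 0)ᵀ.
Then v_2 = N · v_3 = (0, 1, 0, 1)ᵀ.
Then v_1 = N · v_2 = (1, 0, 0, 0)ᵀ.

Sanity check: (A − (5)·I) v_1 = (0, 0, 0, 0)ᵀ = 0. ✓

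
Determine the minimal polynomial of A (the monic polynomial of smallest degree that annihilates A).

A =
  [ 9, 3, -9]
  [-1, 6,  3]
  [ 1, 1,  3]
x^3 - 18*x^2 + 108*x - 216

The characteristic polynomial is χ_A(x) = (x - 6)^3, so the eigenvalues are known. The minimal polynomial is
  m_A(x) = Π_λ (x − λ)^{k_λ}
where k_λ is the size of the *largest* Jordan block for λ (equivalently, the smallest k with (A − λI)^k v = 0 for every generalised eigenvector v of λ).

  λ = 6: largest Jordan block has size 3, contributing (x − 6)^3

So m_A(x) = (x - 6)^3 = x^3 - 18*x^2 + 108*x - 216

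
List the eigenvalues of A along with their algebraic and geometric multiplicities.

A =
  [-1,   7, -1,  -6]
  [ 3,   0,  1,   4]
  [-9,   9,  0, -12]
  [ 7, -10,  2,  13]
λ = 3: alg = 4, geom = 2

Step 1 — factor the characteristic polynomial to read off the algebraic multiplicities:
  χ_A(x) = (x - 3)^4

Step 2 — compute geometric multiplicities via the rank-nullity identity g(λ) = n − rank(A − λI):
  rank(A − (3)·I) = 2, so dim ker(A − (3)·I) = n − 2 = 2

Summary:
  λ = 3: algebraic multiplicity = 4, geometric multiplicity = 2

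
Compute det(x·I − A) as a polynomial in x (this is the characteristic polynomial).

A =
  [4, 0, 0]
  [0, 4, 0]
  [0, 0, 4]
x^3 - 12*x^2 + 48*x - 64

Expanding det(x·I − A) (e.g. by cofactor expansion or by noting that A is similar to its Jordan form J, which has the same characteristic polynomial as A) gives
  χ_A(x) = x^3 - 12*x^2 + 48*x - 64
which factors as (x - 4)^3. The eigenvalues (with algebraic multiplicities) are λ = 4 with multiplicity 3.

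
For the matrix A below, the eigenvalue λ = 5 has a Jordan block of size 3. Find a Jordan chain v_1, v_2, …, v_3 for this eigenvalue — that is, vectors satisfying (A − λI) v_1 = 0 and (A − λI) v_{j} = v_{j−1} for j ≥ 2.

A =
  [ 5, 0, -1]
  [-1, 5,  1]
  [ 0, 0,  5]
A Jordan chain for λ = 5 of length 3:
v_1 = (0, 1, 0)ᵀ
v_2 = (-1, 1, 0)ᵀ
v_3 = (0, 0, 1)ᵀ

Let N = A − (5)·I. We want v_3 with N^3 v_3 = 0 but N^2 v_3 ≠ 0; then v_{j-1} := N · v_j for j = 3, …, 2.

Pick v_3 = (0, 0, 1)ᵀ.
Then v_2 = N · v_3 = (-1, 1, 0)ᵀ.
Then v_1 = N · v_2 = (0, 1, 0)ᵀ.

Sanity check: (A − (5)·I) v_1 = (0, 0, 0)ᵀ = 0. ✓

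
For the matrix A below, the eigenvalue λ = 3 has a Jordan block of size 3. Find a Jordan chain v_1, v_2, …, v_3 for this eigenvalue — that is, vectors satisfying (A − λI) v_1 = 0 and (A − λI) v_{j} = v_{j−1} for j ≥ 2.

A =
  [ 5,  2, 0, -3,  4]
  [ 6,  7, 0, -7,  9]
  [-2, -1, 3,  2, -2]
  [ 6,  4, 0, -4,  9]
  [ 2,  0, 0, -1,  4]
A Jordan chain for λ = 3 of length 3:
v_1 = (6, 12, -2, 12, 0)ᵀ
v_2 = (2, 6, -2, 6, 2)ᵀ
v_3 = (1, 0, 0, 0, 0)ᵀ

Let N = A − (3)·I. We want v_3 with N^3 v_3 = 0 but N^2 v_3 ≠ 0; then v_{j-1} := N · v_j for j = 3, …, 2.

Pick v_3 = (1, 0, 0, 0, 0)ᵀ.
Then v_2 = N · v_3 = (2, 6, -2, 6, 2)ᵀ.
Then v_1 = N · v_2 = (6, 12, -2, 12, 0)ᵀ.

Sanity check: (A − (3)·I) v_1 = (0, 0, 0, 0, 0)ᵀ = 0. ✓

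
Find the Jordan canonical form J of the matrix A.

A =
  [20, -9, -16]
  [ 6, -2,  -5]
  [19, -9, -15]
J_3(1)

The characteristic polynomial is
  det(x·I − A) = x^3 - 3*x^2 + 3*x - 1 = (x - 1)^3

Eigenvalues and multiplicities (the geometric multiplicity of λ is n − rank(A − λI), which equals the number of Jordan blocks for λ):
  λ = 1: algebraic multiplicity = 3, geometric multiplicity = 1

Determining the block sizes for each eigenvalue:
  λ = 1: one block (gm = 1), so the single block has size am = 3 → block sizes [3]

Assembling the blocks gives a Jordan form
J =
  [1, 1, 0]
  [0, 1, 1]
  [0, 0, 1]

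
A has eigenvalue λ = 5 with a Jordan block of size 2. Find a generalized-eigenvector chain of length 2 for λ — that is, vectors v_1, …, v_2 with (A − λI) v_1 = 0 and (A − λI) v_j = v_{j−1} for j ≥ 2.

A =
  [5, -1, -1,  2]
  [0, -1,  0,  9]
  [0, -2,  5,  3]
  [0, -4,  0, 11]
A Jordan chain for λ = 5 of length 2:
v_1 = (-1, -6, -2, -4)ᵀ
v_2 = (0, 1, 0, 0)ᵀ

Let N = A − (5)·I. We want v_2 with N^2 v_2 = 0 but N^1 v_2 ≠ 0; then v_{j-1} := N · v_j for j = 2, …, 2.

Pick v_2 = (0, 1, 0, 0)ᵀ.
Then v_1 = N · v_2 = (-1, -6, -2, -4)ᵀ.

Sanity check: (A − (5)·I) v_1 = (0, 0, 0, 0)ᵀ = 0. ✓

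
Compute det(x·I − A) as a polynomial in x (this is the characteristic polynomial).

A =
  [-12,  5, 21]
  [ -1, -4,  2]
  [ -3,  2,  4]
x^3 + 12*x^2 + 48*x + 64

Expanding det(x·I − A) (e.g. by cofactor expansion or by noting that A is similar to its Jordan form J, which has the same characteristic polynomial as A) gives
  χ_A(x) = x^3 + 12*x^2 + 48*x + 64
which factors as (x + 4)^3. The eigenvalues (with algebraic multiplicities) are λ = -4 with multiplicity 3.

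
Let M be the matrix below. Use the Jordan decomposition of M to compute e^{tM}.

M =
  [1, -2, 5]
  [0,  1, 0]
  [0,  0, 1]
e^{tM} =
  [exp(t), -2*t*exp(t), 5*t*exp(t)]
  [0, exp(t), 0]
  [0, 0, exp(t)]

Strategy: write M = P · J · P⁻¹ where J is a Jordan canonical form, so e^{tM} = P · e^{tJ} · P⁻¹, and e^{tJ} can be computed block-by-block.

M has Jordan form
J =
  [1, 1, 0]
  [0, 1, 0]
  [0, 0, 1]
(up to reordering of blocks).

Per-block formulas:
  For a 2×2 Jordan block J_2(1): exp(t · J_2(1)) = e^(1t)·(I + t·N), where N is the 2×2 nilpotent shift.
  For a 1×1 block at λ = 1: exp(t · [1]) = [e^(1t)].

After assembling e^{tJ} and conjugating by P, we get:

e^{tM} =
  [exp(t), -2*t*exp(t), 5*t*exp(t)]
  [0, exp(t), 0]
  [0, 0, exp(t)]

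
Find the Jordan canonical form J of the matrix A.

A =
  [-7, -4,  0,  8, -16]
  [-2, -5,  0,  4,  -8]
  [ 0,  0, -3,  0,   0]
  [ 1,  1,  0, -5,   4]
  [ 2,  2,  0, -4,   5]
J_2(-3) ⊕ J_1(-3) ⊕ J_1(-3) ⊕ J_1(-3)

The characteristic polynomial is
  det(x·I − A) = x^5 + 15*x^4 + 90*x^3 + 270*x^2 + 405*x + 243 = (x + 3)^5

Eigenvalues and multiplicities (the geometric multiplicity of λ is n − rank(A − λI), which equals the number of Jordan blocks for λ):
  λ = -3: algebraic multiplicity = 5, geometric multiplicity = 4

Determining the block sizes for each eigenvalue:
  λ = -3: 4 blocks summing to 5 forces exactly one block of size 2 and the rest size 1 → block sizes [2, 1, 1, 1]

Assembling the blocks gives a Jordan form
J =
  [-3,  1,  0,  0,  0]
  [ 0, -3,  0,  0,  0]
  [ 0,  0, -3,  0,  0]
  [ 0,  0,  0, -3,  0]
  [ 0,  0,  0,  0, -3]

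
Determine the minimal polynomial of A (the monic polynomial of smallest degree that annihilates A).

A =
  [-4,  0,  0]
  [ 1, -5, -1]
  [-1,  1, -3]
x^2 + 8*x + 16

The characteristic polynomial is χ_A(x) = (x + 4)^3, so the eigenvalues are known. The minimal polynomial is
  m_A(x) = Π_λ (x − λ)^{k_λ}
where k_λ is the size of the *largest* Jordan block for λ (equivalently, the smallest k with (A − λI)^k v = 0 for every generalised eigenvector v of λ).

  λ = -4: largest Jordan block has size 2, contributing (x + 4)^2

So m_A(x) = (x + 4)^2 = x^2 + 8*x + 16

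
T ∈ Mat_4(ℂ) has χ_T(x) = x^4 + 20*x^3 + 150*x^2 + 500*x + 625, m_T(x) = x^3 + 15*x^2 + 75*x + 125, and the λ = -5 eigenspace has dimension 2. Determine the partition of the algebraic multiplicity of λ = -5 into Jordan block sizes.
Block sizes for λ = -5: [3, 1]

Step 1 — from the characteristic polynomial, algebraic multiplicity of λ = -5 is 4. From dim ker(T − (-5)·I) = 2, there are exactly 2 Jordan blocks for λ = -5.
Step 2 — from the minimal polynomial, the factor (x + 5)^3 tells us the largest block for λ = -5 has size 3.
Step 3 — with total size 4, 2 blocks, and largest block 3, the block sizes (in nonincreasing order) are [3, 1].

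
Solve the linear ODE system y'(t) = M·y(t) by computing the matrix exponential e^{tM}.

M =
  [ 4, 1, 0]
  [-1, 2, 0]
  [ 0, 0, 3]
e^{tM} =
  [t*exp(3*t) + exp(3*t), t*exp(3*t), 0]
  [-t*exp(3*t), -t*exp(3*t) + exp(3*t), 0]
  [0, 0, exp(3*t)]

Strategy: write M = P · J · P⁻¹ where J is a Jordan canonical form, so e^{tM} = P · e^{tJ} · P⁻¹, and e^{tJ} can be computed block-by-block.

M has Jordan form
J =
  [3, 1, 0]
  [0, 3, 0]
  [0, 0, 3]
(up to reordering of blocks).

Per-block formulas:
  For a 2×2 Jordan block J_2(3): exp(t · J_2(3)) = e^(3t)·(I + t·N), where N is the 2×2 nilpotent shift.
  For a 1×1 block at λ = 3: exp(t · [3]) = [e^(3t)].

After assembling e^{tJ} and conjugating by P, we get:

e^{tM} =
  [t*exp(3*t) + exp(3*t), t*exp(3*t), 0]
  [-t*exp(3*t), -t*exp(3*t) + exp(3*t), 0]
  [0, 0, exp(3*t)]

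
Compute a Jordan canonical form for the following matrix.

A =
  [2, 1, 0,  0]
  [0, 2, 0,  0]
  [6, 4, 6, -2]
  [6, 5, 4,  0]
J_2(2) ⊕ J_1(2) ⊕ J_1(4)

The characteristic polynomial is
  det(x·I − A) = x^4 - 10*x^3 + 36*x^2 - 56*x + 32 = (x - 4)*(x - 2)^3

Eigenvalues and multiplicities (the geometric multiplicity of λ is n − rank(A − λI), which equals the number of Jordan blocks for λ):
  λ = 2: algebraic multiplicity = 3, geometric multiplicity = 2
  λ = 4: algebraic multiplicity = 1, geometric multiplicity = 1

Determining the block sizes for each eigenvalue:
  λ = 2: 2 blocks summing to 3 forces exactly one block of size 2 and the rest size 1 → block sizes [2, 1]
  λ = 4: one block (gm = 1), so the single block has size am = 1 → block sizes [1]

Assembling the blocks gives a Jordan form
J =
  [2, 1, 0, 0]
  [0, 2, 0, 0]
  [0, 0, 2, 0]
  [0, 0, 0, 4]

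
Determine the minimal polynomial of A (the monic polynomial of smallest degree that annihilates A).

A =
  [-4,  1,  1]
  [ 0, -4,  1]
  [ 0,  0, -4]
x^3 + 12*x^2 + 48*x + 64

The characteristic polynomial is χ_A(x) = (x + 4)^3, so the eigenvalues are known. The minimal polynomial is
  m_A(x) = Π_λ (x − λ)^{k_λ}
where k_λ is the size of the *largest* Jordan block for λ (equivalently, the smallest k with (A − λI)^k v = 0 for every generalised eigenvector v of λ).

  λ = -4: largest Jordan block has size 3, contributing (x + 4)^3

So m_A(x) = (x + 4)^3 = x^3 + 12*x^2 + 48*x + 64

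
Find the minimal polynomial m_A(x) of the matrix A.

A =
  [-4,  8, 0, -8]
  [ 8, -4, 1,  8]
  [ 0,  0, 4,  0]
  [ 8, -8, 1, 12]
x^3 - 4*x^2 - 16*x + 64

The characteristic polynomial is χ_A(x) = (x - 4)^3*(x + 4), so the eigenvalues are known. The minimal polynomial is
  m_A(x) = Π_λ (x − λ)^{k_λ}
where k_λ is the size of the *largest* Jordan block for λ (equivalently, the smallest k with (A − λI)^k v = 0 for every generalised eigenvector v of λ).

  λ = -4: largest Jordan block has size 1, contributing (x + 4)
  λ = 4: largest Jordan block has size 2, contributing (x − 4)^2

So m_A(x) = (x - 4)^2*(x + 4) = x^3 - 4*x^2 - 16*x + 64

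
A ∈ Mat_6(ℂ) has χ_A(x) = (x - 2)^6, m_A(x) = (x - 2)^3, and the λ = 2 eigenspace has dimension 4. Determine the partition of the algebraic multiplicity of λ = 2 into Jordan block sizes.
Block sizes for λ = 2: [3, 1, 1, 1]

Step 1 — from the characteristic polynomial, algebraic multiplicity of λ = 2 is 6. From dim ker(A − (2)·I) = 4, there are exactly 4 Jordan blocks for λ = 2.
Step 2 — from the minimal polynomial, the factor (x − 2)^3 tells us the largest block for λ = 2 has size 3.
Step 3 — with total size 6, 4 blocks, and largest block 3, the block sizes (in nonincreasing order) are [3, 1, 1, 1].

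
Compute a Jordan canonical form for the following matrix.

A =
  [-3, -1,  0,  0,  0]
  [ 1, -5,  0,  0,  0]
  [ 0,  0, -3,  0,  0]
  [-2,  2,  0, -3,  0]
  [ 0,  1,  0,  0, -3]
J_2(-4) ⊕ J_1(-3) ⊕ J_1(-3) ⊕ J_1(-3)

The characteristic polynomial is
  det(x·I − A) = x^5 + 17*x^4 + 115*x^3 + 387*x^2 + 648*x + 432 = (x + 3)^3*(x + 4)^2

Eigenvalues and multiplicities (the geometric multiplicity of λ is n − rank(A − λI), which equals the number of Jordan blocks for λ):
  λ = -4: algebraic multiplicity = 2, geometric multiplicity = 1
  λ = -3: algebraic multiplicity = 3, geometric multiplicity = 3

Determining the block sizes for each eigenvalue:
  λ = -4: one block (gm = 1), so the single block has size am = 2 → block sizes [2]
  λ = -3: gm = am = 3, so every block has size 1 → block sizes [1, 1, 1]

Assembling the blocks gives a Jordan form
J =
  [-4,  1,  0,  0,  0]
  [ 0, -4,  0,  0,  0]
  [ 0,  0, -3,  0,  0]
  [ 0,  0,  0, -3,  0]
  [ 0,  0,  0,  0, -3]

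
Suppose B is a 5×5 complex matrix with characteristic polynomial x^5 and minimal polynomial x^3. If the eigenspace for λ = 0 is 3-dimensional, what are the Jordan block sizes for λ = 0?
Block sizes for λ = 0: [3, 1, 1]

Step 1 — from the characteristic polynomial, algebraic multiplicity of λ = 0 is 5. From dim ker(B − (0)·I) = 3, there are exactly 3 Jordan blocks for λ = 0.
Step 2 — from the minimal polynomial, the factor (x − 0)^3 tells us the largest block for λ = 0 has size 3.
Step 3 — with total size 5, 3 blocks, and largest block 3, the block sizes (in nonincreasing order) are [3, 1, 1].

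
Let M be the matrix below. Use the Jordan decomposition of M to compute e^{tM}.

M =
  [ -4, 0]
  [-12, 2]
e^{tM} =
  [exp(-4*t), 0]
  [-2*exp(2*t) + 2*exp(-4*t), exp(2*t)]

Strategy: write M = P · J · P⁻¹ where J is a Jordan canonical form, so e^{tM} = P · e^{tJ} · P⁻¹, and e^{tJ} can be computed block-by-block.

M has Jordan form
J =
  [-4, 0]
  [ 0, 2]
(up to reordering of blocks).

Per-block formulas:
  For a 1×1 block at λ = 2: exp(t · [2]) = [e^(2t)].
  For a 1×1 block at λ = -4: exp(t · [-4]) = [e^(-4t)].

After assembling e^{tJ} and conjugating by P, we get:

e^{tM} =
  [exp(-4*t), 0]
  [-2*exp(2*t) + 2*exp(-4*t), exp(2*t)]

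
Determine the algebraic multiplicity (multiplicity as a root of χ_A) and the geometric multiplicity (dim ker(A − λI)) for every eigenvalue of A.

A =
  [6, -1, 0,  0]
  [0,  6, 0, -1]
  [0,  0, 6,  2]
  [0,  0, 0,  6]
λ = 6: alg = 4, geom = 2

Step 1 — factor the characteristic polynomial to read off the algebraic multiplicities:
  χ_A(x) = (x - 6)^4

Step 2 — compute geometric multiplicities via the rank-nullity identity g(λ) = n − rank(A − λI):
  rank(A − (6)·I) = 2, so dim ker(A − (6)·I) = n − 2 = 2

Summary:
  λ = 6: algebraic multiplicity = 4, geometric multiplicity = 2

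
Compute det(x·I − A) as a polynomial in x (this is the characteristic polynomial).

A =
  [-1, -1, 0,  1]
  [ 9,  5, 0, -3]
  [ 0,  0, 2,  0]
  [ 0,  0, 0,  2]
x^4 - 8*x^3 + 24*x^2 - 32*x + 16

Expanding det(x·I − A) (e.g. by cofactor expansion or by noting that A is similar to its Jordan form J, which has the same characteristic polynomial as A) gives
  χ_A(x) = x^4 - 8*x^3 + 24*x^2 - 32*x + 16
which factors as (x - 2)^4. The eigenvalues (with algebraic multiplicities) are λ = 2 with multiplicity 4.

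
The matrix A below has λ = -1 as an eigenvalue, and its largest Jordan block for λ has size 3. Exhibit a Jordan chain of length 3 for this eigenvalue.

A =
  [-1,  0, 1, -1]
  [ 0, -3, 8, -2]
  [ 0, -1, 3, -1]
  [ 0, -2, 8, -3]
A Jordan chain for λ = -1 of length 3:
v_1 = (1, 0, 0, 0)ᵀ
v_2 = (0, -2, -1, -2)ᵀ
v_3 = (0, 1, 0, 0)ᵀ

Let N = A − (-1)·I. We want v_3 with N^3 v_3 = 0 but N^2 v_3 ≠ 0; then v_{j-1} := N · v_j for j = 3, …, 2.

Pick v_3 = (0, 1, 0, 0)ᵀ.
Then v_2 = N · v_3 = (0, -2, -1, -2)ᵀ.
Then v_1 = N · v_2 = (1, 0, 0, 0)ᵀ.

Sanity check: (A − (-1)·I) v_1 = (0, 0, 0, 0)ᵀ = 0. ✓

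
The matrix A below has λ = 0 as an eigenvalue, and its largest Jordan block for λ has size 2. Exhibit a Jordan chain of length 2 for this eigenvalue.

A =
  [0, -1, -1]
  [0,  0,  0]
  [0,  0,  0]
A Jordan chain for λ = 0 of length 2:
v_1 = (-1, 0, 0)ᵀ
v_2 = (0, 1, 0)ᵀ

Let N = A − (0)·I. We want v_2 with N^2 v_2 = 0 but N^1 v_2 ≠ 0; then v_{j-1} := N · v_j for j = 2, …, 2.

Pick v_2 = (0, 1, 0)ᵀ.
Then v_1 = N · v_2 = (-1, 0, 0)ᵀ.

Sanity check: (A − (0)·I) v_1 = (0, 0, 0)ᵀ = 0. ✓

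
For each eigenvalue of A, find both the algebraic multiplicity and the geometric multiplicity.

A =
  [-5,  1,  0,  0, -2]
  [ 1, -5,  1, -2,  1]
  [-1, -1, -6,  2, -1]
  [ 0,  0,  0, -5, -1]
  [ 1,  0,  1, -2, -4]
λ = -5: alg = 5, geom = 2

Step 1 — factor the characteristic polynomial to read off the algebraic multiplicities:
  χ_A(x) = (x + 5)^5

Step 2 — compute geometric multiplicities via the rank-nullity identity g(λ) = n − rank(A − λI):
  rank(A − (-5)·I) = 3, so dim ker(A − (-5)·I) = n − 3 = 2

Summary:
  λ = -5: algebraic multiplicity = 5, geometric multiplicity = 2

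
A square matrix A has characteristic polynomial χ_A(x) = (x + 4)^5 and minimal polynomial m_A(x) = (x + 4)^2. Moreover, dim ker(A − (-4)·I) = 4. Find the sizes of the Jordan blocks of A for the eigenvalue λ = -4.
Block sizes for λ = -4: [2, 1, 1, 1]

Step 1 — from the characteristic polynomial, algebraic multiplicity of λ = -4 is 5. From dim ker(A − (-4)·I) = 4, there are exactly 4 Jordan blocks for λ = -4.
Step 2 — from the minimal polynomial, the factor (x + 4)^2 tells us the largest block for λ = -4 has size 2.
Step 3 — with total size 5, 4 blocks, and largest block 2, the block sizes (in nonincreasing order) are [2, 1, 1, 1].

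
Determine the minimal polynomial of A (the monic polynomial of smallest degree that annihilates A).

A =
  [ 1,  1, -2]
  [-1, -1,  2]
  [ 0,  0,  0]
x^2

The characteristic polynomial is χ_A(x) = x^3, so the eigenvalues are known. The minimal polynomial is
  m_A(x) = Π_λ (x − λ)^{k_λ}
where k_λ is the size of the *largest* Jordan block for λ (equivalently, the smallest k with (A − λI)^k v = 0 for every generalised eigenvector v of λ).

  λ = 0: largest Jordan block has size 2, contributing (x − 0)^2

So m_A(x) = x^2 = x^2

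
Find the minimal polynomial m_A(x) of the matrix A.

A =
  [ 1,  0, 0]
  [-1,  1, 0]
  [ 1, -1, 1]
x^3 - 3*x^2 + 3*x - 1

The characteristic polynomial is χ_A(x) = (x - 1)^3, so the eigenvalues are known. The minimal polynomial is
  m_A(x) = Π_λ (x − λ)^{k_λ}
where k_λ is the size of the *largest* Jordan block for λ (equivalently, the smallest k with (A − λI)^k v = 0 for every generalised eigenvector v of λ).

  λ = 1: largest Jordan block has size 3, contributing (x − 1)^3

So m_A(x) = (x - 1)^3 = x^3 - 3*x^2 + 3*x - 1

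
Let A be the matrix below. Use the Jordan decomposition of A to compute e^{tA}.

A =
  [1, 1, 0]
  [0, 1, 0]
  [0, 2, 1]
e^{tA} =
  [exp(t), t*exp(t), 0]
  [0, exp(t), 0]
  [0, 2*t*exp(t), exp(t)]

Strategy: write A = P · J · P⁻¹ where J is a Jordan canonical form, so e^{tA} = P · e^{tJ} · P⁻¹, and e^{tJ} can be computed block-by-block.

A has Jordan form
J =
  [1, 1, 0]
  [0, 1, 0]
  [0, 0, 1]
(up to reordering of blocks).

Per-block formulas:
  For a 1×1 block at λ = 1: exp(t · [1]) = [e^(1t)].
  For a 2×2 Jordan block J_2(1): exp(t · J_2(1)) = e^(1t)·(I + t·N), where N is the 2×2 nilpotent shift.

After assembling e^{tJ} and conjugating by P, we get:

e^{tA} =
  [exp(t), t*exp(t), 0]
  [0, exp(t), 0]
  [0, 2*t*exp(t), exp(t)]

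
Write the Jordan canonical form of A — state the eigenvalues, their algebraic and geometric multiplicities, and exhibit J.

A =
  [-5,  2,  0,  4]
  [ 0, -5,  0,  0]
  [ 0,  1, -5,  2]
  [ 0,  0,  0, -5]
J_2(-5) ⊕ J_1(-5) ⊕ J_1(-5)

The characteristic polynomial is
  det(x·I − A) = x^4 + 20*x^3 + 150*x^2 + 500*x + 625 = (x + 5)^4

Eigenvalues and multiplicities (the geometric multiplicity of λ is n − rank(A − λI), which equals the number of Jordan blocks for λ):
  λ = -5: algebraic multiplicity = 4, geometric multiplicity = 3

Determining the block sizes for each eigenvalue:
  λ = -5: 3 blocks summing to 4 forces exactly one block of size 2 and the rest size 1 → block sizes [2, 1, 1]

Assembling the blocks gives a Jordan form
J =
  [-5,  1,  0,  0]
  [ 0, -5,  0,  0]
  [ 0,  0, -5,  0]
  [ 0,  0,  0, -5]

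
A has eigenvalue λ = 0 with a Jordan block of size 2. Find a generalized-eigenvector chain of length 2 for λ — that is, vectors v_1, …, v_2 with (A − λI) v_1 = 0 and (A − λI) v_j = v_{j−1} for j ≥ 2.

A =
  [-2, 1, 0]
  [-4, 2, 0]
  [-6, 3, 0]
A Jordan chain for λ = 0 of length 2:
v_1 = (-2, -4, -6)ᵀ
v_2 = (1, 0, 0)ᵀ

Let N = A − (0)·I. We want v_2 with N^2 v_2 = 0 but N^1 v_2 ≠ 0; then v_{j-1} := N · v_j for j = 2, …, 2.

Pick v_2 = (1, 0, 0)ᵀ.
Then v_1 = N · v_2 = (-2, -4, -6)ᵀ.

Sanity check: (A − (0)·I) v_1 = (0, 0, 0)ᵀ = 0. ✓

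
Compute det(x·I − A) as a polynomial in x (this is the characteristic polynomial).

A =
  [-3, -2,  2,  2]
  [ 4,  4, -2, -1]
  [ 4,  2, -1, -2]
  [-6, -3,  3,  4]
x^4 - 4*x^3 + 6*x^2 - 4*x + 1

Expanding det(x·I − A) (e.g. by cofactor expansion or by noting that A is similar to its Jordan form J, which has the same characteristic polynomial as A) gives
  χ_A(x) = x^4 - 4*x^3 + 6*x^2 - 4*x + 1
which factors as (x - 1)^4. The eigenvalues (with algebraic multiplicities) are λ = 1 with multiplicity 4.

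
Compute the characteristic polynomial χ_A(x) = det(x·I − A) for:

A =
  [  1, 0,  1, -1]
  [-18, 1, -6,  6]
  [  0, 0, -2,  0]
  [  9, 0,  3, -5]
x^4 + 5*x^3 + 6*x^2 - 4*x - 8

Expanding det(x·I − A) (e.g. by cofactor expansion or by noting that A is similar to its Jordan form J, which has the same characteristic polynomial as A) gives
  χ_A(x) = x^4 + 5*x^3 + 6*x^2 - 4*x - 8
which factors as (x - 1)*(x + 2)^3. The eigenvalues (with algebraic multiplicities) are λ = -2 with multiplicity 3, λ = 1 with multiplicity 1.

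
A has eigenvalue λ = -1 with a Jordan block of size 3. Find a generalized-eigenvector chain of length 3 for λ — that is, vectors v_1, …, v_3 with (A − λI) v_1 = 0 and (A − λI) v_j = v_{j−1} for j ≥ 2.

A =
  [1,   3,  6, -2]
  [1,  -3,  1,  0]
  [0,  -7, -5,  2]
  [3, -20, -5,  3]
A Jordan chain for λ = -1 of length 3:
v_1 = (1, 0, -1, -2)ᵀ
v_2 = (2, 1, 0, 3)ᵀ
v_3 = (1, 0, 0, 0)ᵀ

Let N = A − (-1)·I. We want v_3 with N^3 v_3 = 0 but N^2 v_3 ≠ 0; then v_{j-1} := N · v_j for j = 3, …, 2.

Pick v_3 = (1, 0, 0, 0)ᵀ.
Then v_2 = N · v_3 = (2, 1, 0, 3)ᵀ.
Then v_1 = N · v_2 = (1, 0, -1, -2)ᵀ.

Sanity check: (A − (-1)·I) v_1 = (0, 0, 0, 0)ᵀ = 0. ✓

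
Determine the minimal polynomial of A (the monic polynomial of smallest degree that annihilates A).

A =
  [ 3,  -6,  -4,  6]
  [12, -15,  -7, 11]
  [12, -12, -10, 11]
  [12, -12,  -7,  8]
x^3 + 11*x^2 + 39*x + 45

The characteristic polynomial is χ_A(x) = (x + 3)^3*(x + 5), so the eigenvalues are known. The minimal polynomial is
  m_A(x) = Π_λ (x − λ)^{k_λ}
where k_λ is the size of the *largest* Jordan block for λ (equivalently, the smallest k with (A − λI)^k v = 0 for every generalised eigenvector v of λ).

  λ = -5: largest Jordan block has size 1, contributing (x + 5)
  λ = -3: largest Jordan block has size 2, contributing (x + 3)^2

So m_A(x) = (x + 3)^2*(x + 5) = x^3 + 11*x^2 + 39*x + 45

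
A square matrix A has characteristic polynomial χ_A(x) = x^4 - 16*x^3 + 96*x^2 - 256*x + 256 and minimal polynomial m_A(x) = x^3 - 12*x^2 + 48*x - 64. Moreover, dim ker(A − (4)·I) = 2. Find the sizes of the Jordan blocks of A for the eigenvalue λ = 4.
Block sizes for λ = 4: [3, 1]

Step 1 — from the characteristic polynomial, algebraic multiplicity of λ = 4 is 4. From dim ker(A − (4)·I) = 2, there are exactly 2 Jordan blocks for λ = 4.
Step 2 — from the minimal polynomial, the factor (x − 4)^3 tells us the largest block for λ = 4 has size 3.
Step 3 — with total size 4, 2 blocks, and largest block 3, the block sizes (in nonincreasing order) are [3, 1].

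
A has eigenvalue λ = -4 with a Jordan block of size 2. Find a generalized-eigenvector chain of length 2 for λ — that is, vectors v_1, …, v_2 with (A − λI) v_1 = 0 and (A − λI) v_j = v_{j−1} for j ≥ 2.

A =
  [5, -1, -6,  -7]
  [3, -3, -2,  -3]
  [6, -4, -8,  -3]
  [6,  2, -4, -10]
A Jordan chain for λ = -4 of length 2:
v_1 = (9, 3, 6, 6)ᵀ
v_2 = (1, 0, 0, 0)ᵀ

Let N = A − (-4)·I. We want v_2 with N^2 v_2 = 0 but N^1 v_2 ≠ 0; then v_{j-1} := N · v_j for j = 2, …, 2.

Pick v_2 = (1, 0, 0, 0)ᵀ.
Then v_1 = N · v_2 = (9, 3, 6, 6)ᵀ.

Sanity check: (A − (-4)·I) v_1 = (0, 0, 0, 0)ᵀ = 0. ✓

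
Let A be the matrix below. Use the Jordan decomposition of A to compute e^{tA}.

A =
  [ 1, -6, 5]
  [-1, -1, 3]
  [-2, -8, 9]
e^{tA} =
  [-2*t*exp(3*t) + exp(3*t), -2*t^2*exp(3*t) - 6*t*exp(3*t), t^2*exp(3*t) + 5*t*exp(3*t)]
  [-t*exp(3*t), -t^2*exp(3*t) - 4*t*exp(3*t) + exp(3*t), t^2*exp(3*t)/2 + 3*t*exp(3*t)]
  [-2*t*exp(3*t), -2*t^2*exp(3*t) - 8*t*exp(3*t), t^2*exp(3*t) + 6*t*exp(3*t) + exp(3*t)]

Strategy: write A = P · J · P⁻¹ where J is a Jordan canonical form, so e^{tA} = P · e^{tJ} · P⁻¹, and e^{tJ} can be computed block-by-block.

A has Jordan form
J =
  [3, 1, 0]
  [0, 3, 1]
  [0, 0, 3]
(up to reordering of blocks).

Per-block formulas:
  For a 3×3 Jordan block J_3(3): exp(t · J_3(3)) = e^(3t)·(I + t·N + (t^2/2)·N^2), where N is the 3×3 nilpotent shift.

After assembling e^{tJ} and conjugating by P, we get:

e^{tA} =
  [-2*t*exp(3*t) + exp(3*t), -2*t^2*exp(3*t) - 6*t*exp(3*t), t^2*exp(3*t) + 5*t*exp(3*t)]
  [-t*exp(3*t), -t^2*exp(3*t) - 4*t*exp(3*t) + exp(3*t), t^2*exp(3*t)/2 + 3*t*exp(3*t)]
  [-2*t*exp(3*t), -2*t^2*exp(3*t) - 8*t*exp(3*t), t^2*exp(3*t) + 6*t*exp(3*t) + exp(3*t)]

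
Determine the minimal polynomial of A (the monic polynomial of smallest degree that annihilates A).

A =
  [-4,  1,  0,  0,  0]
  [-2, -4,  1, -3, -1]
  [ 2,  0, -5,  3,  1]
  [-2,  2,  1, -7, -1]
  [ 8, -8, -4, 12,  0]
x^3 + 12*x^2 + 48*x + 64

The characteristic polynomial is χ_A(x) = (x + 4)^5, so the eigenvalues are known. The minimal polynomial is
  m_A(x) = Π_λ (x − λ)^{k_λ}
where k_λ is the size of the *largest* Jordan block for λ (equivalently, the smallest k with (A − λI)^k v = 0 for every generalised eigenvector v of λ).

  λ = -4: largest Jordan block has size 3, contributing (x + 4)^3

So m_A(x) = (x + 4)^3 = x^3 + 12*x^2 + 48*x + 64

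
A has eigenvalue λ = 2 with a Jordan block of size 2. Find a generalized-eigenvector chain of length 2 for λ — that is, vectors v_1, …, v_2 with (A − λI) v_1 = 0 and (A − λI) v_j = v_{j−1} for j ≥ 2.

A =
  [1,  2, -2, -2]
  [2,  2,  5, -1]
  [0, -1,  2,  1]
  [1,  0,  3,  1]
A Jordan chain for λ = 2 of length 2:
v_1 = (2, -1, -1, -1)ᵀ
v_2 = (2, 1, -1, 0)ᵀ

Let N = A − (2)·I. We want v_2 with N^2 v_2 = 0 but N^1 v_2 ≠ 0; then v_{j-1} := N · v_j for j = 2, …, 2.

Pick v_2 = (2, 1, -1, 0)ᵀ.
Then v_1 = N · v_2 = (2, -1, -1, -1)ᵀ.

Sanity check: (A − (2)·I) v_1 = (0, 0, 0, 0)ᵀ = 0. ✓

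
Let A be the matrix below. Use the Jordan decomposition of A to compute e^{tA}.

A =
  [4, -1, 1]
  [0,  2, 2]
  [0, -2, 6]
e^{tA} =
  [exp(4*t), -t*exp(4*t), t*exp(4*t)]
  [0, -2*t*exp(4*t) + exp(4*t), 2*t*exp(4*t)]
  [0, -2*t*exp(4*t), 2*t*exp(4*t) + exp(4*t)]

Strategy: write A = P · J · P⁻¹ where J is a Jordan canonical form, so e^{tA} = P · e^{tJ} · P⁻¹, and e^{tJ} can be computed block-by-block.

A has Jordan form
J =
  [4, 1, 0]
  [0, 4, 0]
  [0, 0, 4]
(up to reordering of blocks).

Per-block formulas:
  For a 1×1 block at λ = 4: exp(t · [4]) = [e^(4t)].
  For a 2×2 Jordan block J_2(4): exp(t · J_2(4)) = e^(4t)·(I + t·N), where N is the 2×2 nilpotent shift.

After assembling e^{tJ} and conjugating by P, we get:

e^{tA} =
  [exp(4*t), -t*exp(4*t), t*exp(4*t)]
  [0, -2*t*exp(4*t) + exp(4*t), 2*t*exp(4*t)]
  [0, -2*t*exp(4*t), 2*t*exp(4*t) + exp(4*t)]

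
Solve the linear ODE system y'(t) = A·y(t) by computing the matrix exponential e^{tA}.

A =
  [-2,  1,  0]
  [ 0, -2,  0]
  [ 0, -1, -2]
e^{tA} =
  [exp(-2*t), t*exp(-2*t), 0]
  [0, exp(-2*t), 0]
  [0, -t*exp(-2*t), exp(-2*t)]

Strategy: write A = P · J · P⁻¹ where J is a Jordan canonical form, so e^{tA} = P · e^{tJ} · P⁻¹, and e^{tJ} can be computed block-by-block.

A has Jordan form
J =
  [-2,  1,  0]
  [ 0, -2,  0]
  [ 0,  0, -2]
(up to reordering of blocks).

Per-block formulas:
  For a 2×2 Jordan block J_2(-2): exp(t · J_2(-2)) = e^(-2t)·(I + t·N), where N is the 2×2 nilpotent shift.
  For a 1×1 block at λ = -2: exp(t · [-2]) = [e^(-2t)].

After assembling e^{tJ} and conjugating by P, we get:

e^{tA} =
  [exp(-2*t), t*exp(-2*t), 0]
  [0, exp(-2*t), 0]
  [0, -t*exp(-2*t), exp(-2*t)]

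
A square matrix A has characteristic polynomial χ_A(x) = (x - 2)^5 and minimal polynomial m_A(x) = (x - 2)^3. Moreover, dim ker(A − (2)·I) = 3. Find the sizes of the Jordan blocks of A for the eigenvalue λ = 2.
Block sizes for λ = 2: [3, 1, 1]

Step 1 — from the characteristic polynomial, algebraic multiplicity of λ = 2 is 5. From dim ker(A − (2)·I) = 3, there are exactly 3 Jordan blocks for λ = 2.
Step 2 — from the minimal polynomial, the factor (x − 2)^3 tells us the largest block for λ = 2 has size 3.
Step 3 — with total size 5, 3 blocks, and largest block 3, the block sizes (in nonincreasing order) are [3, 1, 1].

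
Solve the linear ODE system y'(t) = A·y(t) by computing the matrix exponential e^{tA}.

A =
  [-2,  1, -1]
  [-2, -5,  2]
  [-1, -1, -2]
e^{tA} =
  [t*exp(-3*t) + exp(-3*t), t*exp(-3*t), -t*exp(-3*t)]
  [-2*t*exp(-3*t), -2*t*exp(-3*t) + exp(-3*t), 2*t*exp(-3*t)]
  [-t*exp(-3*t), -t*exp(-3*t), t*exp(-3*t) + exp(-3*t)]

Strategy: write A = P · J · P⁻¹ where J is a Jordan canonical form, so e^{tA} = P · e^{tJ} · P⁻¹, and e^{tJ} can be computed block-by-block.

A has Jordan form
J =
  [-3,  1,  0]
  [ 0, -3,  0]
  [ 0,  0, -3]
(up to reordering of blocks).

Per-block formulas:
  For a 2×2 Jordan block J_2(-3): exp(t · J_2(-3)) = e^(-3t)·(I + t·N), where N is the 2×2 nilpotent shift.
  For a 1×1 block at λ = -3: exp(t · [-3]) = [e^(-3t)].

After assembling e^{tJ} and conjugating by P, we get:

e^{tA} =
  [t*exp(-3*t) + exp(-3*t), t*exp(-3*t), -t*exp(-3*t)]
  [-2*t*exp(-3*t), -2*t*exp(-3*t) + exp(-3*t), 2*t*exp(-3*t)]
  [-t*exp(-3*t), -t*exp(-3*t), t*exp(-3*t) + exp(-3*t)]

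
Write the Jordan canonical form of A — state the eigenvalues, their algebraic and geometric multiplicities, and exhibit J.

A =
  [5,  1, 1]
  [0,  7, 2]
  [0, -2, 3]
J_2(5) ⊕ J_1(5)

The characteristic polynomial is
  det(x·I − A) = x^3 - 15*x^2 + 75*x - 125 = (x - 5)^3

Eigenvalues and multiplicities (the geometric multiplicity of λ is n − rank(A − λI), which equals the number of Jordan blocks for λ):
  λ = 5: algebraic multiplicity = 3, geometric multiplicity = 2

Determining the block sizes for each eigenvalue:
  λ = 5: 2 blocks summing to 3 forces exactly one block of size 2 and the rest size 1 → block sizes [2, 1]

Assembling the blocks gives a Jordan form
J =
  [5, 1, 0]
  [0, 5, 0]
  [0, 0, 5]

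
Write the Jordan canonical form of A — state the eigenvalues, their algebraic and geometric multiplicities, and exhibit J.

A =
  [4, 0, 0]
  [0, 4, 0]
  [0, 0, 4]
J_1(4) ⊕ J_1(4) ⊕ J_1(4)

The characteristic polynomial is
  det(x·I − A) = x^3 - 12*x^2 + 48*x - 64 = (x - 4)^3

Eigenvalues and multiplicities (the geometric multiplicity of λ is n − rank(A − λI), which equals the number of Jordan blocks for λ):
  λ = 4: algebraic multiplicity = 3, geometric multiplicity = 3

Determining the block sizes for each eigenvalue:
  λ = 4: gm = am = 3, so every block has size 1 → block sizes [1, 1, 1]

Assembling the blocks gives a Jordan form
J =
  [4, 0, 0]
  [0, 4, 0]
  [0, 0, 4]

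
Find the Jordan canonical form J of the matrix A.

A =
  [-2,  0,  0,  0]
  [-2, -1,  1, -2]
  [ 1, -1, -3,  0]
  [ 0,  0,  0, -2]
J_3(-2) ⊕ J_1(-2)

The characteristic polynomial is
  det(x·I − A) = x^4 + 8*x^3 + 24*x^2 + 32*x + 16 = (x + 2)^4

Eigenvalues and multiplicities (the geometric multiplicity of λ is n − rank(A − λI), which equals the number of Jordan blocks for λ):
  λ = -2: algebraic multiplicity = 4, geometric multiplicity = 2

Determining the block sizes for each eigenvalue:
  λ = -2: with am = 4 and gm = 2, the partition is not yet determined (e.g. several partitions of 4 into 2 parts exist). Let N = A − (-2)·I. Computing rank(N^1) = 2, rank(N^2) = 1, rank(N^3) = 0; the number of blocks of size ≥ j is rank(N^{j−1}) − rank(N^j), giving [2, 1, 1]. So we have 1 block(s) of size 3, 1 block(s) of size 1 → block sizes [3, 1]

Assembling the blocks gives a Jordan form
J =
  [-2,  1,  0,  0]
  [ 0, -2,  1,  0]
  [ 0,  0, -2,  0]
  [ 0,  0,  0, -2]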